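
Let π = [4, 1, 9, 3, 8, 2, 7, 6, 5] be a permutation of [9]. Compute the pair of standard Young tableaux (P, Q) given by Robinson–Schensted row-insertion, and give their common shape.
P = [1, 2, 5] / [3, 6] / [4, 7] / [8] / [9];  Q = [1, 3, 5] / [2, 4] / [6, 7] / [8] / [9];  common shape = (3, 2, 2, 1, 1)

Row-insert the values π_1, π_2, … into P one at a time, bumping the leftmost entry strictly greater than the inserted value down to the next row. The recording tableau Q records, in position (i, j), the step at which that cell was added to P.
  Insert 4 (step 1): P = [4];  Q = [1]
  Insert 1 (step 2): P = [1] / [4];  Q = [1] / [2]
  Insert 9 (step 3): P = [1, 9] / [4];  Q = [1, 3] / [2]
  Insert 3 (step 4): P = [1, 3] / [4, 9];  Q = [1, 3] / [2, 4]
  Insert 8 (step 5): P = [1, 3, 8] / [4, 9];  Q = [1, 3, 5] / [2, 4]
  Insert 2 (step 6): P = [1, 2, 8] / [3, 9] / [4];  Q = [1, 3, 5] / [2, 4] / [6]
  Insert 7 (step 7): P = [1, 2, 7] / [3, 8] / [4, 9];  Q = [1, 3, 5] / [2, 4] / [6, 7]
  Insert 6 (step 8): P = [1, 2, 6] / [3, 7] / [4, 8] / [9];  Q = [1, 3, 5] / [2, 4] / [6, 7] / [8]
  Insert 5 (step 9): P = [1, 2, 5] / [3, 6] / [4, 7] / [8] / [9];  Q = [1, 3, 5] / [2, 4] / [6, 7] / [8] / [9]
Final shape: (3, 2, 2, 1, 1).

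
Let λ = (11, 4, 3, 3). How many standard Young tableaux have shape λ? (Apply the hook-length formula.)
# SYT of shape (11, 4, 3, 3) = 29845200

Hook-length formula: f^λ = n! / Π hook(c), product over all cells c of the Young diagram. For λ = (11, 4, 3, 3), n = 21 boxes. Hook lengths by row (left-to-right, top-to-bottom): [14, 13, 12, 9, 7, 6, 5, 4, 3, 2, 1]; [6, 5, 4, 1]; [4, 3, 2]; [3, 2, 1]. Product of hooks = 1711864627200. So f^λ = 21! / 1711864627200 = 51090942171709440000 / 1711864627200 = 29845200.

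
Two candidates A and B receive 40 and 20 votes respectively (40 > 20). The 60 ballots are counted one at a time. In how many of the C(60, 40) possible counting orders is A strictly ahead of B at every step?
Strict-lead orderings = 1397281501935165

Total orderings of the 60 votes with 40 for A: C(60, 40) = 4191844505805495. By the Bertrand ballot formula (Cycle Lemma / reflection principle), the number of orderings in which A is strictly ahead of B throughout is (p − q)/(p + q) · C(p + q, p) = (40 − 20)/(40 + 20) · 4191844505805495 = 1397281501935165.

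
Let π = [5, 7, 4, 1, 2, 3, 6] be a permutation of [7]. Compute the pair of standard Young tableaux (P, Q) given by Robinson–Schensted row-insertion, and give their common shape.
P = [1, 2, 3, 6] / [4, 7] / [5];  Q = [1, 2, 6, 7] / [3, 5] / [4];  common shape = (4, 2, 1)

Row-insert the values π_1, π_2, … into P one at a time, bumping the leftmost entry strictly greater than the inserted value down to the next row. The recording tableau Q records, in position (i, j), the step at which that cell was added to P.
  Insert 5 (step 1): P = [5];  Q = [1]
  Insert 7 (step 2): P = [5, 7];  Q = [1, 2]
  Insert 4 (step 3): P = [4, 7] / [5];  Q = [1, 2] / [3]
  Insert 1 (step 4): P = [1, 7] / [4] / [5];  Q = [1, 2] / [3] / [4]
  Insert 2 (step 5): P = [1, 2] / [4, 7] / [5];  Q = [1, 2] / [3, 5] / [4]
  Insert 3 (step 6): P = [1, 2, 3] / [4, 7] / [5];  Q = [1, 2, 6] / [3, 5] / [4]
  Insert 6 (step 7): P = [1, 2, 3, 6] / [4, 7] / [5];  Q = [1, 2, 6, 7] / [3, 5] / [4]
Final shape: (4, 2, 1).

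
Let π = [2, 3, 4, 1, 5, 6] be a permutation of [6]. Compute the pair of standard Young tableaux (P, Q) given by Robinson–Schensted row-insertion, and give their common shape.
P = [1, 3, 4, 5, 6] / [2];  Q = [1, 2, 3, 5, 6] / [4];  common shape = (5, 1)

Row-insert the values π_1, π_2, … into P one at a time, bumping the leftmost entry strictly greater than the inserted value down to the next row. The recording tableau Q records, in position (i, j), the step at which that cell was added to P.
  Insert 2 (step 1): P = [2];  Q = [1]
  Insert 3 (step 2): P = [2, 3];  Q = [1, 2]
  Insert 4 (step 3): P = [2, 3, 4];  Q = [1, 2, 3]
  Insert 1 (step 4): P = [1, 3, 4] / [2];  Q = [1, 2, 3] / [4]
  Insert 5 (step 5): P = [1, 3, 4, 5] / [2];  Q = [1, 2, 3, 5] / [4]
  Insert 6 (step 6): P = [1, 3, 4, 5, 6] / [2];  Q = [1, 2, 3, 5, 6] / [4]
Final shape: (5, 1).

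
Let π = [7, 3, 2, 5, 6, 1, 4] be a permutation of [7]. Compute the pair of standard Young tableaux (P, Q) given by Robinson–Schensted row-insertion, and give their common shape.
P = [1, 4, 6] / [2, 5] / [3] / [7];  Q = [1, 4, 5] / [2, 7] / [3] / [6];  common shape = (3, 2, 1, 1)

Row-insert the values π_1, π_2, … into P one at a time, bumping the leftmost entry strictly greater than the inserted value down to the next row. The recording tableau Q records, in position (i, j), the step at which that cell was added to P.
  Insert 7 (step 1): P = [7];  Q = [1]
  Insert 3 (step 2): P = [3] / [7];  Q = [1] / [2]
  Insert 2 (step 3): P = [2] / [3] / [7];  Q = [1] / [2] / [3]
  Insert 5 (step 4): P = [2, 5] / [3] / [7];  Q = [1, 4] / [2] / [3]
  Insert 6 (step 5): P = [2, 5, 6] / [3] / [7];  Q = [1, 4, 5] / [2] / [3]
  Insert 1 (step 6): P = [1, 5, 6] / [2] / [3] / [7];  Q = [1, 4, 5] / [2] / [3] / [6]
  Insert 4 (step 7): P = [1, 4, 6] / [2, 5] / [3] / [7];  Q = [1, 4, 5] / [2, 7] / [3] / [6]
Final shape: (3, 2, 1, 1).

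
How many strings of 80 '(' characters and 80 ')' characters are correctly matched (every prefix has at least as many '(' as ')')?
C_80 = 1136359577947336271931632877004667456667613940

These balanced parentheses are counted by the Catalan number C_n = (1/(n + 1)) · C(2n, n). For n = 80: C_80 = (1/81) · C(160, 80) = 92045125813734238026462263037378063990076729140/81 = 1136359577947336271931632877004667456667613940.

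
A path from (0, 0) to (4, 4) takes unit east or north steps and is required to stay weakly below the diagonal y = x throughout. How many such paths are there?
Number of paths = 14

By the reflection principle (André's argument), the number of monotone paths to (4, 4) with n ≤ m that never go above y = x is C(8, 4) − C(8, 5) = 70 − 56 = 14.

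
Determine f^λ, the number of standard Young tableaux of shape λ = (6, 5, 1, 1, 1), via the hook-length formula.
# SYT of shape (6, 5, 1, 1, 1) = 21021

Hook-length formula: f^λ = n! / Π hook(c), product over all cells c of the Young diagram. For λ = (6, 5, 1, 1, 1), n = 14 boxes. Hook lengths by row (left-to-right, top-to-bottom): [10, 6, 5, 4, 3, 1]; [8, 4, 3, 2, 1]; [3]; [2]; [1]. Product of hooks = 4147200. So f^λ = 14! / 4147200 = 87178291200 / 4147200 = 21021.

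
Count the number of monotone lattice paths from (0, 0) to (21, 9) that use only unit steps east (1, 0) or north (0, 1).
Number of paths = 14307150

A monotone lattice path from (0, 0) to (21, 9) consists of 21 east steps and 9 north steps in some order, so it is determined by which 21 of the 30 steps are east. The count is C(30, 21) = 14307150.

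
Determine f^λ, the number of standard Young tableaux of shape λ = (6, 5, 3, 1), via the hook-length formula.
# SYT of shape (6, 5, 3, 1) = 128700

Hook-length formula: f^λ = n! / Π hook(c), product over all cells c of the Young diagram. For λ = (6, 5, 3, 1), n = 15 boxes. Hook lengths by row (left-to-right, top-to-bottom): [9, 7, 6, 4, 3, 1]; [7, 5, 4, 2, 1]; [4, 2, 1]; [1]. Product of hooks = 10160640. So f^λ = 15! / 10160640 = 1307674368000 / 10160640 = 128700.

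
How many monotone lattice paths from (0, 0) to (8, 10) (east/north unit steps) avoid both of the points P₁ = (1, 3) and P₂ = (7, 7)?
Number of paths = 19662

Inclusion–exclusion. Total paths: C(18, 8) = 43758. Through P₁: C(4, 1)·C(14, 7) = 13728. Through P₂: C(14, 7)·C(4, 1) = 13728. Since P₁ is strictly southwest of P₂, a monotone path through both must visit P₁ then P₂; paths through both = C(4, 1)·C(10, 6)·C(4, 1) = 3360. Avoid both = 43758 − 13728 − 13728 + 3360 = 19662.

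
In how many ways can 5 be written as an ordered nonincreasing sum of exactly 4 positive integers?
p(5, 4 parts) = 1

Partitions of n into exactly k parts ↔ partitions of n − k into at most k parts (subtract 1 from each part). For n = 5, k = 4, the partitions are: 2+1+1+1. Count = 1.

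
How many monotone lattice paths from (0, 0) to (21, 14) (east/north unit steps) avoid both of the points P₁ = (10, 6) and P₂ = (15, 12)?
Number of paths = 1331542152

Inclusion–exclusion. Total paths: C(35, 21) = 2319959400. Through P₁: C(16, 10)·C(19, 11) = 605260656. Through P₂: C(27, 15)·C(8, 6) = 486748080. Since P₁ is strictly southwest of P₂, a monotone path through both must visit P₁ then P₂; paths through both = C(16, 10)·C(11, 5)·C(8, 6) = 103591488. Avoid both = 2319959400 − 605260656 − 486748080 + 103591488 = 1331542152.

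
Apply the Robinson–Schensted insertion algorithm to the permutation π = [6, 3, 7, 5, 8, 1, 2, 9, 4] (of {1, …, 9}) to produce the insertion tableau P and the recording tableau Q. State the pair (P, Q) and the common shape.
P = [1, 2, 4, 9] / [3, 5, 8] / [6, 7];  Q = [1, 3, 5, 8] / [2, 4, 9] / [6, 7];  common shape = (4, 3, 2)

Row-insert the values π_1, π_2, … into P one at a time, bumping the leftmost entry strictly greater than the inserted value down to the next row. The recording tableau Q records, in position (i, j), the step at which that cell was added to P.
  Insert 6 (step 1): P = [6];  Q = [1]
  Insert 3 (step 2): P = [3] / [6];  Q = [1] / [2]
  Insert 7 (step 3): P = [3, 7] / [6];  Q = [1, 3] / [2]
  Insert 5 (step 4): P = [3, 5] / [6, 7];  Q = [1, 3] / [2, 4]
  Insert 8 (step 5): P = [3, 5, 8] / [6, 7];  Q = [1, 3, 5] / [2, 4]
  Insert 1 (step 6): P = [1, 5, 8] / [3, 7] / [6];  Q = [1, 3, 5] / [2, 4] / [6]
  Insert 2 (step 7): P = [1, 2, 8] / [3, 5] / [6, 7];  Q = [1, 3, 5] / [2, 4] / [6, 7]
  Insert 9 (step 8): P = [1, 2, 8, 9] / [3, 5] / [6, 7];  Q = [1, 3, 5, 8] / [2, 4] / [6, 7]
  Insert 4 (step 9): P = [1, 2, 4, 9] / [3, 5, 8] / [6, 7];  Q = [1, 3, 5, 8] / [2, 4, 9] / [6, 7]
Final shape: (4, 3, 2).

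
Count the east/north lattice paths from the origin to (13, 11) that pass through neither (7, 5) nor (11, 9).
Number of paths = 1089216

Inclusion–exclusion. Total paths: C(24, 13) = 2496144. Through P₁: C(12, 7)·C(12, 6) = 731808. Through P₂: C(20, 11)·C(4, 2) = 1007760. Since P₁ is strictly southwest of P₂, a monotone path through both must visit P₁ then P₂; paths through both = C(12, 7)·C(8, 4)·C(4, 2) = 332640. Avoid both = 2496144 − 731808 − 1007760 + 332640 = 1089216.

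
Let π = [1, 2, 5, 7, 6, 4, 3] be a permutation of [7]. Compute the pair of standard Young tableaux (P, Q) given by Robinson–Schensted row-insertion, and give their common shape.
P = [1, 2, 3, 6] / [4] / [5] / [7];  Q = [1, 2, 3, 4] / [5] / [6] / [7];  common shape = (4, 1, 1, 1)

Row-insert the values π_1, π_2, … into P one at a time, bumping the leftmost entry strictly greater than the inserted value down to the next row. The recording tableau Q records, in position (i, j), the step at which that cell was added to P.
  Insert 1 (step 1): P = [1];  Q = [1]
  Insert 2 (step 2): P = [1, 2];  Q = [1, 2]
  Insert 5 (step 3): P = [1, 2, 5];  Q = [1, 2, 3]
  Insert 7 (step 4): P = [1, 2, 5, 7];  Q = [1, 2, 3, 4]
  Insert 6 (step 5): P = [1, 2, 5, 6] / [7];  Q = [1, 2, 3, 4] / [5]
  Insert 4 (step 6): P = [1, 2, 4, 6] / [5] / [7];  Q = [1, 2, 3, 4] / [5] / [6]
  Insert 3 (step 7): P = [1, 2, 3, 6] / [4] / [5] / [7];  Q = [1, 2, 3, 4] / [5] / [6] / [7]
Final shape: (4, 1, 1, 1).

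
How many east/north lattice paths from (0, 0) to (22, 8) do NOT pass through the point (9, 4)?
Number of paths = 4151225

Total paths from (0, 0) to (22, 8): C(30, 22) = 5852925. Paths through (9, 4): (paths (0, 0) → (9, 4)) × (paths (9, 4) → (22, 8)) = C(13, 9) · C(17, 13) = 715 · 2380 = 1701700. Avoidance count = 5852925 − 1701700 = 4151225.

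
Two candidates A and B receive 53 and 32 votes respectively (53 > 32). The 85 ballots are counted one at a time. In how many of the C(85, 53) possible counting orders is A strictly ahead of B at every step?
Strict-lead orderings = 61873866799697844988866

Total orderings of the 85 votes with 53 for A: C(85, 53) = 250441841808300801145410. By the Bertrand ballot formula (Cycle Lemma / reflection principle), the number of orderings in which A is strictly ahead of B throughout is (p − q)/(p + q) · C(p + q, p) = (53 − 32)/(53 + 32) · 250441841808300801145410 = 61873866799697844988866.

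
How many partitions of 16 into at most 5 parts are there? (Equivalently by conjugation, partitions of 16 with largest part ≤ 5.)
p(16, parts ≤ 5) = 101

Partitions of 16 with all parts ≤ 5: 5+5+5+1, 5+5+4+2, 5+5+4+1+1, 5+5+3+3, 5+5+3+2+1, 5+5+3+1+1+1, 5+5+2+2+2, 5+5+2+2+1+1, 5+5+2+1+1+1+1, 5+5+1+1+1+1+1+1, 5+4+4+3, 5+4+4+2+1, 5+4+4+1+1+1, 5+4+3+3+1, 5+4+3+2+2, 5+4+3+2+1+1, 5+4+3+1+1+1+1, 5+4+2+2+2+1, 5+4+2+2+1+1+1, 5+4+2+1+1+1+1+1, 5+4+1+1+1+1+1+1+1, 5+3+3+3+2, 5+3+3+3+1+1, 5+3+3+2+2+1, 5+3+3+2+1+1+1, 5+3+3+1+1+1+1+1, 5+3+2+2+2+2, 5+3+2+2+2+1+1, 5+3+2+2+1+1+1+1, 5+3+2+1+1+1+1+1+1, … (101 total). Count = 101.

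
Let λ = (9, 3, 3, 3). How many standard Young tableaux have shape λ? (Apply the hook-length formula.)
# SYT of shape (9, 3, 3, 3) = 779688

Hook-length formula: f^λ = n! / Π hook(c), product over all cells c of the Young diagram. For λ = (9, 3, 3, 3), n = 18 boxes. Hook lengths by row (left-to-right, top-to-bottom): [12, 11, 10, 6, 5, 4, 3, 2, 1]; [5, 4, 3]; [4, 3, 2]; [3, 2, 1]. Product of hooks = 8211456000. So f^λ = 18! / 8211456000 = 6402373705728000 / 8211456000 = 779688.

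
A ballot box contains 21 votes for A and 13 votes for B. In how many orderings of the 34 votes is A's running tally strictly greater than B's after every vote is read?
Strict-lead orderings = 218349120

Total orderings of the 34 votes with 21 for A: C(34, 21) = 927983760. By the Bertrand ballot formula (Cycle Lemma / reflection principle), the number of orderings in which A is strictly ahead of B throughout is (p − q)/(p + q) · C(p + q, p) = (21 − 13)/(21 + 13) · 927983760 = 218349120.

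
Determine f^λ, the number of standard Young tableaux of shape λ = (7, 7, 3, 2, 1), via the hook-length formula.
# SYT of shape (7, 7, 3, 2, 1) = 56434560

Hook-length formula: f^λ = n! / Π hook(c), product over all cells c of the Young diagram. For λ = (7, 7, 3, 2, 1), n = 20 boxes. Hook lengths by row (left-to-right, top-to-bottom): [11, 9, 7, 5, 4, 3, 2]; [10, 8, 6, 4, 3, 2, 1]; [5, 3, 1]; [3, 1]; [1]. Product of hooks = 43110144000. So f^λ = 20! / 43110144000 = 2432902008176640000 / 43110144000 = 56434560.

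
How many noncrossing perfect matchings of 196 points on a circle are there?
C_98 = 57743358069601357782187700608042856334020731624756611000

These noncrossing handshakes are counted by the Catalan number C_n = (1/(n + 1)) · C(2n, n). For n = 98: C_98 = (1/99) · C(196, 98) = 5716592448890534420436582360196242777068052430850904489000/99 = 57743358069601357782187700608042856334020731624756611000.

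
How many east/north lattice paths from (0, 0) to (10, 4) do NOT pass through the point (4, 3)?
Number of paths = 756

Total paths from (0, 0) to (10, 4): C(14, 10) = 1001. Paths through (4, 3): (paths (0, 0) → (4, 3)) × (paths (4, 3) → (10, 4)) = C(7, 4) · C(7, 6) = 35 · 7 = 245. Avoidance count = 1001 − 245 = 756.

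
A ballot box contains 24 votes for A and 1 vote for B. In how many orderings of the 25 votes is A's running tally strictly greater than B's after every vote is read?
Strict-lead orderings = 23

Total orderings of the 25 votes with 24 for A: C(25, 24) = 25. By the Bertrand ballot formula (Cycle Lemma / reflection principle), the number of orderings in which A is strictly ahead of B throughout is (p − q)/(p + q) · C(p + q, p) = (24 − 1)/(24 + 1) · 25 = 23.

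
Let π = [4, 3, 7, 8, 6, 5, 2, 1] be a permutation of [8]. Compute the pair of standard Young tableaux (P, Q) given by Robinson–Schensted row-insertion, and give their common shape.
P = [1, 5, 8] / [2, 6] / [3] / [4] / [7];  Q = [1, 3, 4] / [2, 5] / [6] / [7] / [8];  common shape = (3, 2, 1, 1, 1)

Row-insert the values π_1, π_2, … into P one at a time, bumping the leftmost entry strictly greater than the inserted value down to the next row. The recording tableau Q records, in position (i, j), the step at which that cell was added to P.
  Insert 4 (step 1): P = [4];  Q = [1]
  Insert 3 (step 2): P = [3] / [4];  Q = [1] / [2]
  Insert 7 (step 3): P = [3, 7] / [4];  Q = [1, 3] / [2]
  Insert 8 (step 4): P = [3, 7, 8] / [4];  Q = [1, 3, 4] / [2]
  Insert 6 (step 5): P = [3, 6, 8] / [4, 7];  Q = [1, 3, 4] / [2, 5]
  Insert 5 (step 6): P = [3, 5, 8] / [4, 6] / [7];  Q = [1, 3, 4] / [2, 5] / [6]
  Insert 2 (step 7): P = [2, 5, 8] / [3, 6] / [4] / [7];  Q = [1, 3, 4] / [2, 5] / [6] / [7]
  Insert 1 (step 8): P = [1, 5, 8] / [2, 6] / [3] / [4] / [7];  Q = [1, 3, 4] / [2, 5] / [6] / [7] / [8]
Final shape: (3, 2, 1, 1, 1).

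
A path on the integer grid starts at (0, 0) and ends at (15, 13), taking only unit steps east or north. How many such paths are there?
Number of paths = 37442160

A monotone lattice path from (0, 0) to (15, 13) consists of 15 east steps and 13 north steps in some order, so it is determined by which 15 of the 28 steps are east. The count is C(28, 15) = 37442160.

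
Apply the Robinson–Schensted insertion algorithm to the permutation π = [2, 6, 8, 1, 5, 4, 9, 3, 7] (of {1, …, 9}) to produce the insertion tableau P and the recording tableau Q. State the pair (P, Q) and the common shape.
P = [1, 3, 7, 9] / [2, 4, 8] / [5] / [6];  Q = [1, 2, 3, 7] / [4, 5, 9] / [6] / [8];  common shape = (4, 3, 1, 1)

Row-insert the values π_1, π_2, … into P one at a time, bumping the leftmost entry strictly greater than the inserted value down to the next row. The recording tableau Q records, in position (i, j), the step at which that cell was added to P.
  Insert 2 (step 1): P = [2];  Q = [1]
  Insert 6 (step 2): P = [2, 6];  Q = [1, 2]
  Insert 8 (step 3): P = [2, 6, 8];  Q = [1, 2, 3]
  Insert 1 (step 4): P = [1, 6, 8] / [2];  Q = [1, 2, 3] / [4]
  Insert 5 (step 5): P = [1, 5, 8] / [2, 6];  Q = [1, 2, 3] / [4, 5]
  Insert 4 (step 6): P = [1, 4, 8] / [2, 5] / [6];  Q = [1, 2, 3] / [4, 5] / [6]
  Insert 9 (step 7): P = [1, 4, 8, 9] / [2, 5] / [6];  Q = [1, 2, 3, 7] / [4, 5] / [6]
  Insert 3 (step 8): P = [1, 3, 8, 9] / [2, 4] / [5] / [6];  Q = [1, 2, 3, 7] / [4, 5] / [6] / [8]
  Insert 7 (step 9): P = [1, 3, 7, 9] / [2, 4, 8] / [5] / [6];  Q = [1, 2, 3, 7] / [4, 5, 9] / [6] / [8]
Final shape: (4, 3, 1, 1).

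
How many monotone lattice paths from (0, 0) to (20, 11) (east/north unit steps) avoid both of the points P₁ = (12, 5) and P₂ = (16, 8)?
Number of paths = 47928566

Inclusion–exclusion. Total paths: C(31, 20) = 84672315. Through P₁: C(17, 12)·C(14, 8) = 18582564. Through P₂: C(24, 16)·C(7, 4) = 25741485. Since P₁ is strictly southwest of P₂, a monotone path through both must visit P₁ then P₂; paths through both = C(17, 12)·C(7, 4)·C(7, 4) = 7580300. Avoid both = 84672315 − 18582564 − 25741485 + 7580300 = 47928566.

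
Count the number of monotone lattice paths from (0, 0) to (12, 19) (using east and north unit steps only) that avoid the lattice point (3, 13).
Number of paths = 138317725

Total paths from (0, 0) to (12, 19): C(31, 12) = 141120525. Paths through (3, 13): (paths (0, 0) → (3, 13)) × (paths (3, 13) → (12, 19)) = C(16, 3) · C(15, 9) = 560 · 5005 = 2802800. Avoidance count = 141120525 − 2802800 = 138317725.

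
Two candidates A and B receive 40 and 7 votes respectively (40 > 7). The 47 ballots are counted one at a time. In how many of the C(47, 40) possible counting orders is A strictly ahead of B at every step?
Strict-lead orderings = 44157861

Total orderings of the 47 votes with 40 for A: C(47, 40) = 62891499. By the Bertrand ballot formula (Cycle Lemma / reflection principle), the number of orderings in which A is strictly ahead of B throughout is (p − q)/(p + q) · C(p + q, p) = (40 − 7)/(40 + 7) · 62891499 = 44157861.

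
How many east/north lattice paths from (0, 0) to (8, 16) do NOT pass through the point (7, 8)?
Number of paths = 677556

Total paths from (0, 0) to (8, 16): C(24, 8) = 735471. Paths through (7, 8): (paths (0, 0) → (7, 8)) × (paths (7, 8) → (8, 16)) = C(15, 7) · C(9, 1) = 6435 · 9 = 57915. Avoidance count = 735471 − 57915 = 677556.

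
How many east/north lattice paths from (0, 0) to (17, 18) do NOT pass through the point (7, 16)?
Number of paths = 4521387288

Total paths from (0, 0) to (17, 18): C(35, 17) = 4537567650. Paths through (7, 16): (paths (0, 0) → (7, 16)) × (paths (7, 16) → (17, 18)) = C(23, 7) · C(12, 10) = 245157 · 66 = 16180362. Avoidance count = 4537567650 − 16180362 = 4521387288.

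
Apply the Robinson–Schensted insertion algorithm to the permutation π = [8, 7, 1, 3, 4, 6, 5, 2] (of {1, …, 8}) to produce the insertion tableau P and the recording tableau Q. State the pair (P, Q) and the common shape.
P = [1, 2, 4, 5] / [3] / [6] / [7] / [8];  Q = [1, 4, 5, 6] / [2] / [3] / [7] / [8];  common shape = (4, 1, 1, 1, 1)

Row-insert the values π_1, π_2, … into P one at a time, bumping the leftmost entry strictly greater than the inserted value down to the next row. The recording tableau Q records, in position (i, j), the step at which that cell was added to P.
  Insert 8 (step 1): P = [8];  Q = [1]
  Insert 7 (step 2): P = [7] / [8];  Q = [1] / [2]
  Insert 1 (step 3): P = [1] / [7] / [8];  Q = [1] / [2] / [3]
  Insert 3 (step 4): P = [1, 3] / [7] / [8];  Q = [1, 4] / [2] / [3]
  Insert 4 (step 5): P = [1, 3, 4] / [7] / [8];  Q = [1, 4, 5] / [2] / [3]
  Insert 6 (step 6): P = [1, 3, 4, 6] / [7] / [8];  Q = [1, 4, 5, 6] / [2] / [3]
  Insert 5 (step 7): P = [1, 3, 4, 5] / [6] / [7] / [8];  Q = [1, 4, 5, 6] / [2] / [3] / [7]
  Insert 2 (step 8): P = [1, 2, 4, 5] / [3] / [6] / [7] / [8];  Q = [1, 4, 5, 6] / [2] / [3] / [7] / [8]
Final shape: (4, 1, 1, 1, 1).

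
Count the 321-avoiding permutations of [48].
C_48 = 131327898242169365477991900

These 321-avoiding permutations are counted by the Catalan number C_n = (1/(n + 1)) · C(2n, n). For n = 48: C_48 = (1/49) · C(96, 48) = 6435067013866298908421603100/49 = 131327898242169365477991900.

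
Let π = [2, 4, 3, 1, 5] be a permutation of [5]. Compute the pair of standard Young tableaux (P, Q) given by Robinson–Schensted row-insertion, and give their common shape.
P = [1, 3, 5] / [2] / [4];  Q = [1, 2, 5] / [3] / [4];  common shape = (3, 1, 1)

Row-insert the values π_1, π_2, … into P one at a time, bumping the leftmost entry strictly greater than the inserted value down to the next row. The recording tableau Q records, in position (i, j), the step at which that cell was added to P.
  Insert 2 (step 1): P = [2];  Q = [1]
  Insert 4 (step 2): P = [2, 4];  Q = [1, 2]
  Insert 3 (step 3): P = [2, 3] / [4];  Q = [1, 2] / [3]
  Insert 1 (step 4): P = [1, 3] / [2] / [4];  Q = [1, 2] / [3] / [4]
  Insert 5 (step 5): P = [1, 3, 5] / [2] / [4];  Q = [1, 2, 5] / [3] / [4]
Final shape: (3, 1, 1).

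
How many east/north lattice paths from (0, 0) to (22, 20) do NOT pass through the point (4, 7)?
Number of paths = 445728092670

Total paths from (0, 0) to (22, 20): C(42, 22) = 513791607420. Paths through (4, 7): (paths (0, 0) → (4, 7)) × (paths (4, 7) → (22, 20)) = C(11, 4) · C(31, 18) = 330 · 206253075 = 68063514750. Avoidance count = 513791607420 − 68063514750 = 445728092670.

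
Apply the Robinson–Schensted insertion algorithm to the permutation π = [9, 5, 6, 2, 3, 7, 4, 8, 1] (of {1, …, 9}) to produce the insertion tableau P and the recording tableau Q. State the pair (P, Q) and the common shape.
P = [1, 3, 4, 8] / [2, 6, 7] / [5] / [9];  Q = [1, 3, 6, 8] / [2, 5, 7] / [4] / [9];  common shape = (4, 3, 1, 1)

Row-insert the values π_1, π_2, … into P one at a time, bumping the leftmost entry strictly greater than the inserted value down to the next row. The recording tableau Q records, in position (i, j), the step at which that cell was added to P.
  Insert 9 (step 1): P = [9];  Q = [1]
  Insert 5 (step 2): P = [5] / [9];  Q = [1] / [2]
  Insert 6 (step 3): P = [5, 6] / [9];  Q = [1, 3] / [2]
  Insert 2 (step 4): P = [2, 6] / [5] / [9];  Q = [1, 3] / [2] / [4]
  Insert 3 (step 5): P = [2, 3] / [5, 6] / [9];  Q = [1, 3] / [2, 5] / [4]
  Insert 7 (step 6): P = [2, 3, 7] / [5, 6] / [9];  Q = [1, 3, 6] / [2, 5] / [4]
  Insert 4 (step 7): P = [2, 3, 4] / [5, 6, 7] / [9];  Q = [1, 3, 6] / [2, 5, 7] / [4]
  Insert 8 (step 8): P = [2, 3, 4, 8] / [5, 6, 7] / [9];  Q = [1, 3, 6, 8] / [2, 5, 7] / [4]
  Insert 1 (step 9): P = [1, 3, 4, 8] / [2, 6, 7] / [5] / [9];  Q = [1, 3, 6, 8] / [2, 5, 7] / [4] / [9]
Final shape: (4, 3, 1, 1).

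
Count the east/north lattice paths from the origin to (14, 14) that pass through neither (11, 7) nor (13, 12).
Number of paths = 22701732

Inclusion–exclusion. Total paths: C(28, 14) = 40116600. Through P₁: C(18, 11)·C(10, 3) = 3818880. Through P₂: C(25, 13)·C(3, 1) = 15600900. Since P₁ is strictly southwest of P₂, a monotone path through both must visit P₁ then P₂; paths through both = C(18, 11)·C(7, 2)·C(3, 1) = 2004912. Avoid both = 40116600 − 3818880 − 15600900 + 2004912 = 22701732.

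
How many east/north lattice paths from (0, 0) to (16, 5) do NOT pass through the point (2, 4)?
Number of paths = 20124

Total paths from (0, 0) to (16, 5): C(21, 16) = 20349. Paths through (2, 4): (paths (0, 0) → (2, 4)) × (paths (2, 4) → (16, 5)) = C(6, 2) · C(15, 14) = 15 · 15 = 225. Avoidance count = 20349 − 225 = 20124.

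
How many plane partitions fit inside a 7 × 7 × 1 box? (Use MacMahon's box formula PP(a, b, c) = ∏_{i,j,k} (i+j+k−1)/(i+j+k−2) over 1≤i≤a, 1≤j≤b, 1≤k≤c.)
PP(7, 7, 1) = 3432

Evaluate the triple product over i = 1..7, j = 1..7, k = 1..1. The factors are (2/1) · (3/2) · (4/3) · (5/4) · (6/5) · (7/6) · (8/7) · (3/2) · … (49 factors total). The numerators and denominators telescope so the product is an integer; carrying out the multiplication exactly gives PP(7, 7, 1) = 3432.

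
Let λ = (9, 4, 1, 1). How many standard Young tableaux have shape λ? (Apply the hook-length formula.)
# SYT of shape (9, 4, 1, 1) = 25025

Hook-length formula: f^λ = n! / Π hook(c), product over all cells c of the Young diagram. For λ = (9, 4, 1, 1), n = 15 boxes. Hook lengths by row (left-to-right, top-to-bottom): [12, 9, 8, 7, 5, 4, 3, 2, 1]; [6, 3, 2, 1]; [2]; [1]. Product of hooks = 52254720. So f^λ = 15! / 52254720 = 1307674368000 / 52254720 = 25025.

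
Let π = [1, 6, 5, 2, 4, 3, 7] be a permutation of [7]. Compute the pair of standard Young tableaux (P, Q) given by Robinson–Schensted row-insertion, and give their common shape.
P = [1, 2, 3, 7] / [4] / [5] / [6];  Q = [1, 2, 5, 7] / [3] / [4] / [6];  common shape = (4, 1, 1, 1)

Row-insert the values π_1, π_2, … into P one at a time, bumping the leftmost entry strictly greater than the inserted value down to the next row. The recording tableau Q records, in position (i, j), the step at which that cell was added to P.
  Insert 1 (step 1): P = [1];  Q = [1]
  Insert 6 (step 2): P = [1, 6];  Q = [1, 2]
  Insert 5 (step 3): P = [1, 5] / [6];  Q = [1, 2] / [3]
  Insert 2 (step 4): P = [1, 2] / [5] / [6];  Q = [1, 2] / [3] / [4]
  Insert 4 (step 5): P = [1, 2, 4] / [5] / [6];  Q = [1, 2, 5] / [3] / [4]
  Insert 3 (step 6): P = [1, 2, 3] / [4] / [5] / [6];  Q = [1, 2, 5] / [3] / [4] / [6]
  Insert 7 (step 7): P = [1, 2, 3, 7] / [4] / [5] / [6];  Q = [1, 2, 5, 7] / [3] / [4] / [6]
Final shape: (4, 1, 1, 1).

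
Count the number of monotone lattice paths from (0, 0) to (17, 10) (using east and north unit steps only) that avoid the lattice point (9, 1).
Number of paths = 8193185

Total paths from (0, 0) to (17, 10): C(27, 17) = 8436285. Paths through (9, 1): (paths (0, 0) → (9, 1)) × (paths (9, 1) → (17, 10)) = C(10, 9) · C(17, 8) = 10 · 24310 = 243100. Avoidance count = 8436285 − 243100 = 8193185.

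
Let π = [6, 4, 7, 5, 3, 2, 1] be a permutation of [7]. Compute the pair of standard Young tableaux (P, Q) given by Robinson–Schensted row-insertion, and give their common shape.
P = [1, 5] / [2, 7] / [3] / [4] / [6];  Q = [1, 3] / [2, 4] / [5] / [6] / [7];  common shape = (2, 2, 1, 1, 1)

Row-insert the values π_1, π_2, … into P one at a time, bumping the leftmost entry strictly greater than the inserted value down to the next row. The recording tableau Q records, in position (i, j), the step at which that cell was added to P.
  Insert 6 (step 1): P = [6];  Q = [1]
  Insert 4 (step 2): P = [4] / [6];  Q = [1] / [2]
  Insert 7 (step 3): P = [4, 7] / [6];  Q = [1, 3] / [2]
  Insert 5 (step 4): P = [4, 5] / [6, 7];  Q = [1, 3] / [2, 4]
  Insert 3 (step 5): P = [3, 5] / [4, 7] / [6];  Q = [1, 3] / [2, 4] / [5]
  Insert 2 (step 6): P = [2, 5] / [3, 7] / [4] / [6];  Q = [1, 3] / [2, 4] / [5] / [6]
  Insert 1 (step 7): P = [1, 5] / [2, 7] / [3] / [4] / [6];  Q = [1, 3] / [2, 4] / [5] / [6] / [7]
Final shape: (2, 2, 1, 1, 1).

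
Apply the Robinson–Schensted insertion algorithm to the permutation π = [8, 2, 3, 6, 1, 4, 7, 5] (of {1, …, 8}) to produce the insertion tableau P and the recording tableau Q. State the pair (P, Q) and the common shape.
P = [1, 3, 4, 5] / [2, 6, 7] / [8];  Q = [1, 3, 4, 7] / [2, 6, 8] / [5];  common shape = (4, 3, 1)

Row-insert the values π_1, π_2, … into P one at a time, bumping the leftmost entry strictly greater than the inserted value down to the next row. The recording tableau Q records, in position (i, j), the step at which that cell was added to P.
  Insert 8 (step 1): P = [8];  Q = [1]
  Insert 2 (step 2): P = [2] / [8];  Q = [1] / [2]
  Insert 3 (step 3): P = [2, 3] / [8];  Q = [1, 3] / [2]
  Insert 6 (step 4): P = [2, 3, 6] / [8];  Q = [1, 3, 4] / [2]
  Insert 1 (step 5): P = [1, 3, 6] / [2] / [8];  Q = [1, 3, 4] / [2] / [5]
  Insert 4 (step 6): P = [1, 3, 4] / [2, 6] / [8];  Q = [1, 3, 4] / [2, 6] / [5]
  Insert 7 (step 7): P = [1, 3, 4, 7] / [2, 6] / [8];  Q = [1, 3, 4, 7] / [2, 6] / [5]
  Insert 5 (step 8): P = [1, 3, 4, 5] / [2, 6, 7] / [8];  Q = [1, 3, 4, 7] / [2, 6, 8] / [5]
Final shape: (4, 3, 1).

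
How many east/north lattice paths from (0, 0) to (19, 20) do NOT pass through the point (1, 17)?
Number of paths = 68923240470

Total paths from (0, 0) to (19, 20): C(39, 19) = 68923264410. Paths through (1, 17): (paths (0, 0) → (1, 17)) × (paths (1, 17) → (19, 20)) = C(18, 1) · C(21, 18) = 18 · 1330 = 23940. Avoidance count = 68923264410 − 23940 = 68923240470.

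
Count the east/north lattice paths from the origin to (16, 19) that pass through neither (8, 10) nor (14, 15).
Number of paths = 2136033510

Inclusion–exclusion. Total paths: C(35, 16) = 4059928950. Through P₁: C(18, 8)·C(17, 8) = 1063756980. Through P₂: C(29, 14)·C(6, 2) = 1163381400. Since P₁ is strictly southwest of P₂, a monotone path through both must visit P₁ then P₂; paths through both = C(18, 8)·C(11, 6)·C(6, 2) = 303242940. Avoid both = 4059928950 − 1063756980 − 1163381400 + 303242940 = 2136033510.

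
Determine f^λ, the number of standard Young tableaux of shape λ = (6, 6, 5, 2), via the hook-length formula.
# SYT of shape (6, 6, 5, 2) = 5819814

Hook-length formula: f^λ = n! / Π hook(c), product over all cells c of the Young diagram. For λ = (6, 6, 5, 2), n = 19 boxes. Hook lengths by row (left-to-right, top-to-bottom): [9, 8, 6, 5, 4, 2]; [8, 7, 5, 4, 3, 1]; [6, 5, 3, 2, 1]; [2, 1]. Product of hooks = 20901888000. So f^λ = 19! / 20901888000 = 121645100408832000 / 20901888000 = 5819814.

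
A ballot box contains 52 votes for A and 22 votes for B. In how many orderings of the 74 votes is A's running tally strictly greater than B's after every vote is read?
Strict-lead orderings = 1479193572516111720

Total orderings of the 74 votes with 52 for A: C(74, 52) = 3648677478873075576. By the Bertrand ballot formula (Cycle Lemma / reflection principle), the number of orderings in which A is strictly ahead of B throughout is (p − q)/(p + q) · C(p + q, p) = (52 − 22)/(52 + 22) · 3648677478873075576 = 1479193572516111720.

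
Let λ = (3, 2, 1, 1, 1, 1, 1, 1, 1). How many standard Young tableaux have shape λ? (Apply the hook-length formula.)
# SYT of shape (3, 2, 1, 1, 1, 1, 1, 1, 1) = 320

Hook-length formula: f^λ = n! / Π hook(c), product over all cells c of the Young diagram. For λ = (3, 2, 1, 1, 1, 1, 1, 1, 1), n = 12 boxes. Hook lengths by row (left-to-right, top-to-bottom): [11, 3, 1]; [9, 1]; [7]; [6]; [5]; [4]; [3]; [2]; [1]. Product of hooks = 1496880. So f^λ = 12! / 1496880 = 479001600 / 1496880 = 320.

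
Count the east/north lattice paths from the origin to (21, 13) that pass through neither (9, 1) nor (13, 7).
Number of paths = 674455940

Inclusion–exclusion. Total paths: C(34, 21) = 927983760. Through P₁: C(10, 9)·C(24, 12) = 27041560. Through P₂: C(20, 13)·C(14, 8) = 232792560. Since P₁ is strictly southwest of P₂, a monotone path through both must visit P₁ then P₂; paths through both = C(10, 9)·C(10, 4)·C(14, 8) = 6306300. Avoid both = 927983760 − 27041560 − 232792560 + 6306300 = 674455940.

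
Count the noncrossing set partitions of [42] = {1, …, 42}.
C_42 = 39044429911904443959240

These noncrossing partitions are counted by the Catalan number C_n = (1/(n + 1)) · C(2n, n). For n = 42: C_42 = (1/43) · C(84, 42) = 1678910486211891090247320/43 = 39044429911904443959240.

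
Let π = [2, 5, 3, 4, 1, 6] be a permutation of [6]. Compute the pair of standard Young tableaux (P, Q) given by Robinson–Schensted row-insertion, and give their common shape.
P = [1, 3, 4, 6] / [2] / [5];  Q = [1, 2, 4, 6] / [3] / [5];  common shape = (4, 1, 1)

Row-insert the values π_1, π_2, … into P one at a time, bumping the leftmost entry strictly greater than the inserted value down to the next row. The recording tableau Q records, in position (i, j), the step at which that cell was added to P.
  Insert 2 (step 1): P = [2];  Q = [1]
  Insert 5 (step 2): P = [2, 5];  Q = [1, 2]
  Insert 3 (step 3): P = [2, 3] / [5];  Q = [1, 2] / [3]
  Insert 4 (step 4): P = [2, 3, 4] / [5];  Q = [1, 2, 4] / [3]
  Insert 1 (step 5): P = [1, 3, 4] / [2] / [5];  Q = [1, 2, 4] / [3] / [5]
  Insert 6 (step 6): P = [1, 3, 4, 6] / [2] / [5];  Q = [1, 2, 4, 6] / [3] / [5]
Final shape: (4, 1, 1).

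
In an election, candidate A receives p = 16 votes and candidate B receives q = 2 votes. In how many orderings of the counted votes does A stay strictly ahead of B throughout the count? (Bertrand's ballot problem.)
Strict-lead orderings = 119

Total orderings of the 18 votes with 16 for A: C(18, 16) = 153. By the Bertrand ballot formula (Cycle Lemma / reflection principle), the number of orderings in which A is strictly ahead of B throughout is (p − q)/(p + q) · C(p + q, p) = (16 − 2)/(16 + 2) · 153 = 119.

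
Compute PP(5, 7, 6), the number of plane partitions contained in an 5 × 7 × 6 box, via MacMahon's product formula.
PP(5, 7, 6) = 739309710568

Evaluate the triple product over i = 1..5, j = 1..7, k = 1..6. The factors are (2/1) · (3/2) · (4/3) · (5/4) · (6/5) · (7/6) · (3/2) · (4/3) · … (210 factors total). The numerators and denominators telescope so the product is an integer; carrying out the multiplication exactly gives PP(5, 7, 6) = 739309710568.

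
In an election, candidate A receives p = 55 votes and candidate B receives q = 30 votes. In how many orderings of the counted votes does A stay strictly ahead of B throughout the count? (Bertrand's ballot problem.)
Strict-lead orderings = 24602724012065200508640

Total orderings of the 85 votes with 55 for A: C(85, 55) = 83649261641021681729376. By the Bertrand ballot formula (Cycle Lemma / reflection principle), the number of orderings in which A is strictly ahead of B throughout is (p − q)/(p + q) · C(p + q, p) = (55 − 30)/(55 + 30) · 83649261641021681729376 = 24602724012065200508640.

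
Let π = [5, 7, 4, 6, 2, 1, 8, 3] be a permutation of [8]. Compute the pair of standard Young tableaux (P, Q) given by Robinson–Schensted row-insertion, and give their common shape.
P = [1, 3, 8] / [2, 6] / [4, 7] / [5];  Q = [1, 2, 7] / [3, 4] / [5, 8] / [6];  common shape = (3, 2, 2, 1)

Row-insert the values π_1, π_2, … into P one at a time, bumping the leftmost entry strictly greater than the inserted value down to the next row. The recording tableau Q records, in position (i, j), the step at which that cell was added to P.
  Insert 5 (step 1): P = [5];  Q = [1]
  Insert 7 (step 2): P = [5, 7];  Q = [1, 2]
  Insert 4 (step 3): P = [4, 7] / [5];  Q = [1, 2] / [3]
  Insert 6 (step 4): P = [4, 6] / [5, 7];  Q = [1, 2] / [3, 4]
  Insert 2 (step 5): P = [2, 6] / [4, 7] / [5];  Q = [1, 2] / [3, 4] / [5]
  Insert 1 (step 6): P = [1, 6] / [2, 7] / [4] / [5];  Q = [1, 2] / [3, 4] / [5] / [6]
  Insert 8 (step 7): P = [1, 6, 8] / [2, 7] / [4] / [5];  Q = [1, 2, 7] / [3, 4] / [5] / [6]
  Insert 3 (step 8): P = [1, 3, 8] / [2, 6] / [4, 7] / [5];  Q = [1, 2, 7] / [3, 4] / [5, 8] / [6]
Final shape: (3, 2, 2, 1).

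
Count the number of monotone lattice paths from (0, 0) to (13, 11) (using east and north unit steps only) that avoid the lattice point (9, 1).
Number of paths = 2486134

Total paths from (0, 0) to (13, 11): C(24, 13) = 2496144. Paths through (9, 1): (paths (0, 0) → (9, 1)) × (paths (9, 1) → (13, 11)) = C(10, 9) · C(14, 4) = 10 · 1001 = 10010. Avoidance count = 2496144 − 10010 = 2486134.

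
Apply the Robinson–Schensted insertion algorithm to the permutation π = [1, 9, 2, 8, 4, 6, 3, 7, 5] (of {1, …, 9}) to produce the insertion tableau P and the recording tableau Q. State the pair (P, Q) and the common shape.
P = [1, 2, 3, 5, 7] / [4, 6] / [8] / [9];  Q = [1, 2, 4, 6, 8] / [3, 9] / [5] / [7];  common shape = (5, 2, 1, 1)

Row-insert the values π_1, π_2, … into P one at a time, bumping the leftmost entry strictly greater than the inserted value down to the next row. The recording tableau Q records, in position (i, j), the step at which that cell was added to P.
  Insert 1 (step 1): P = [1];  Q = [1]
  Insert 9 (step 2): P = [1, 9];  Q = [1, 2]
  Insert 2 (step 3): P = [1, 2] / [9];  Q = [1, 2] / [3]
  Insert 8 (step 4): P = [1, 2, 8] / [9];  Q = [1, 2, 4] / [3]
  Insert 4 (step 5): P = [1, 2, 4] / [8] / [9];  Q = [1, 2, 4] / [3] / [5]
  Insert 6 (step 6): P = [1, 2, 4, 6] / [8] / [9];  Q = [1, 2, 4, 6] / [3] / [5]
  Insert 3 (step 7): P = [1, 2, 3, 6] / [4] / [8] / [9];  Q = [1, 2, 4, 6] / [3] / [5] / [7]
  Insert 7 (step 8): P = [1, 2, 3, 6, 7] / [4] / [8] / [9];  Q = [1, 2, 4, 6, 8] / [3] / [5] / [7]
  Insert 5 (step 9): P = [1, 2, 3, 5, 7] / [4, 6] / [8] / [9];  Q = [1, 2, 4, 6, 8] / [3, 9] / [5] / [7]
Final shape: (5, 2, 1, 1).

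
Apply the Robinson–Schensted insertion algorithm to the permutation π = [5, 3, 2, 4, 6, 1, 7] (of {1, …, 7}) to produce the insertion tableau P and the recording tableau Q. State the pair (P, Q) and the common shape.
P = [1, 4, 6, 7] / [2] / [3] / [5];  Q = [1, 4, 5, 7] / [2] / [3] / [6];  common shape = (4, 1, 1, 1)

Row-insert the values π_1, π_2, … into P one at a time, bumping the leftmost entry strictly greater than the inserted value down to the next row. The recording tableau Q records, in position (i, j), the step at which that cell was added to P.
  Insert 5 (step 1): P = [5];  Q = [1]
  Insert 3 (step 2): P = [3] / [5];  Q = [1] / [2]
  Insert 2 (step 3): P = [2] / [3] / [5];  Q = [1] / [2] / [3]
  Insert 4 (step 4): P = [2, 4] / [3] / [5];  Q = [1, 4] / [2] / [3]
  Insert 6 (step 5): P = [2, 4, 6] / [3] / [5];  Q = [1, 4, 5] / [2] / [3]
  Insert 1 (step 6): P = [1, 4, 6] / [2] / [3] / [5];  Q = [1, 4, 5] / [2] / [3] / [6]
  Insert 7 (step 7): P = [1, 4, 6, 7] / [2] / [3] / [5];  Q = [1, 4, 5, 7] / [2] / [3] / [6]
Final shape: (4, 1, 1, 1).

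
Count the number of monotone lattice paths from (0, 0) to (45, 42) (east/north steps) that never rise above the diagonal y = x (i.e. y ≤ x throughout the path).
Number of paths = 1090517614891254687077640

By the reflection principle (André's argument), the number of monotone paths to (45, 42) with n ≤ m that never go above y = x is C(87, 45) − C(87, 46) = 12540952571249428901392860 − 11450434956358174214315220 = 1090517614891254687077640.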